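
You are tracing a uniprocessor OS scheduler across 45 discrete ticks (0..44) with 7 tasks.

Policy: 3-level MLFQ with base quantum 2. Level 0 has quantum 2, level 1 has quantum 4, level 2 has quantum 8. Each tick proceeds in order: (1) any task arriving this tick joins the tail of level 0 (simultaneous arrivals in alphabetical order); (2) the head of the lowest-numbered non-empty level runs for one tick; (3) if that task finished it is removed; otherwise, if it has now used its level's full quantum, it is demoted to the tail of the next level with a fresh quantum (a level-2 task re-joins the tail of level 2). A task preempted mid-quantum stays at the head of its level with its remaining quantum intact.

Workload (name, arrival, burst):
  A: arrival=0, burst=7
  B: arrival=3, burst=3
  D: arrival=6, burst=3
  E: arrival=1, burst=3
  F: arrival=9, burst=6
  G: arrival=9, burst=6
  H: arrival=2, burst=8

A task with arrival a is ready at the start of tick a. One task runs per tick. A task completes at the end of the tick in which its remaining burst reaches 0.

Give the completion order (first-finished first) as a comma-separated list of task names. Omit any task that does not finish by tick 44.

t=0: L0/L1/L2 = A/-/- → run A
t=1: L0/L1/L2 = AE/-/- → run A
t=2: L0/L1/L2 = EH/A/- → run E
t=3: L0/L1/L2 = EHB/A/- → run E
t=4: L0/L1/L2 = HB/AE/- → run H
t=5: L0/L1/L2 = HB/AE/- → run H
t=6: L0/L1/L2 = BD/AEH/- → run B
t=7: L0/L1/L2 = BD/AEH/- → run B
t=8: L0/L1/L2 = D/AEHB/- → run D
t=9: L0/L1/L2 = DFG/AEHB/- → run D
t=10: L0/L1/L2 = FG/AEHBD/- → run F
t=11: L0/L1/L2 = FG/AEHBD/- → run F
t=12: L0/L1/L2 = G/AEHBDF/- → run G
t=13: L0/L1/L2 = G/AEHBDF/- → run G
t=14: L0/L1/L2 = -/AEHBDFG/- → run A
t=15: L0/L1/L2 = -/AEHBDFG/- → run A
t=16: L0/L1/L2 = -/AEHBDFG/- → run A
t=17: L0/L1/L2 = -/AEHBDFG/- → run A
t=18: L0/L1/L2 = -/EHBDFG/A → run E
t=19: L0/L1/L2 = -/HBDFG/A → run H
t=20: L0/L1/L2 = -/HBDFG/A → run H
t=21: L0/L1/L2 = -/HBDFG/A → run H
t=22: L0/L1/L2 = -/HBDFG/A → run H
t=23: L0/L1/L2 = -/BDFG/AH → run B
t=24: L0/L1/L2 = -/DFG/AH → run D
t=25: L0/L1/L2 = -/FG/AH → run F
t=26: L0/L1/L2 = -/FG/AH → run F
t=27: L0/L1/L2 = -/FG/AH → run F
t=28: L0/L1/L2 = -/FG/AH → run F
t=29: L0/L1/L2 = -/G/AH → run G
t=30: L0/L1/L2 = -/G/AH → run G
t=31: L0/L1/L2 = -/G/AH → run G
t=32: L0/L1/L2 = -/G/AH → run G
t=33: L0/L1/L2 = -/-/AH → run A
t=34: L0/L1/L2 = -/-/H → run H
t=35: L0/L1/L2 = -/-/H → run H
t=36: (idle)
t=37: (idle)
t=38: (idle)
t=39: (idle)
t=40: (idle)
t=41: (idle)
t=42: (idle)
t=43: (idle)
t=44: (idle)

completion order = E, B, D, F, G, A, H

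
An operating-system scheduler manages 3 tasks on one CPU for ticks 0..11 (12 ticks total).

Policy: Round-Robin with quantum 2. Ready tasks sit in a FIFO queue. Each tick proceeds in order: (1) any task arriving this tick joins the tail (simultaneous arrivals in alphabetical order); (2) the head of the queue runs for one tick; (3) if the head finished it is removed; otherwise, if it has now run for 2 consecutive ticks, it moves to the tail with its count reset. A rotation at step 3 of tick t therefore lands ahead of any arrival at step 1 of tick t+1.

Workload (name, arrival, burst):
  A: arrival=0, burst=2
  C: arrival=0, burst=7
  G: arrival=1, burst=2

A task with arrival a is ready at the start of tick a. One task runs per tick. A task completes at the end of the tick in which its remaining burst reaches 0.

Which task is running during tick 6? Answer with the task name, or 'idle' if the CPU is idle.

t=0: queue=[A,C] q_used=0 → run A
t=1: queue=[A,C,G] q_used=1 → run A
t=2: queue=[C,G] q_used=0 → run C
t=3: queue=[C,G] q_used=1 → run C
t=4: queue=[G,C] q_used=0 → run G
t=5: queue=[G,C] q_used=1 → run G
t=6: queue=[C] q_used=0 → run C
t=7: queue=[C] q_used=1 → run C
t=8: queue=[C] q_used=0 → run C
t=9: queue=[C] q_used=1 → run C
t=10: queue=[C] q_used=0 → run C
t=11: (idle)

running at tick 6 = C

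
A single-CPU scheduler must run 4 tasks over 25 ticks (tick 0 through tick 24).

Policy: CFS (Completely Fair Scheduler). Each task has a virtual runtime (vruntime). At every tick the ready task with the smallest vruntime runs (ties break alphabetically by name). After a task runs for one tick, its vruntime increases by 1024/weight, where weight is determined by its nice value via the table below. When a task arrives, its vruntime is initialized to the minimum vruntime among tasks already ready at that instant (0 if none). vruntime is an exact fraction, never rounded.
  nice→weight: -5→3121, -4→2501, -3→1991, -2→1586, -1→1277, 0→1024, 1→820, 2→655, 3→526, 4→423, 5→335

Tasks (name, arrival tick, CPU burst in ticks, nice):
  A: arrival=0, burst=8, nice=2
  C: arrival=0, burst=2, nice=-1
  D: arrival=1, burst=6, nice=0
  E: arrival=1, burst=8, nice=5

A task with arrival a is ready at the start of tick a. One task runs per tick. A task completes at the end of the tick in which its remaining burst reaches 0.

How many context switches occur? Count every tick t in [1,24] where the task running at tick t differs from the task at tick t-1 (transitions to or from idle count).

context switches = 18

t=0: vr[A=0 C=0] → run A
t=1: vr[A=1024/655 C=0 D=0 E=0] → run C
t=2: vr[A=1024/655 C=1024/1277 D=0 E=0] → run D
t=3: vr[A=1024/655 C=1024/1277 D=1 E=0] → run E
t=4: vr[A=1024/655 C=1024/1277 D=1 E=1024/335] → run C
t=5: vr[A=1024/655 D=1 E=1024/335] → run D
t=6: vr[A=1024/655 D=2 E=1024/335] → run A
t=7: vr[A=2048/655 D=2 E=1024/335] → run D
t=8: vr[A=2048/655 D=3 E=1024/335] → run D
t=9: vr[A=2048/655 D=4 E=1024/335] → run E
t=10: vr[A=2048/655 D=4 E=2048/335] → run A
t=11: vr[A=3072/655 D=4 E=2048/335] → run D
t=12: vr[A=3072/655 D=5 E=2048/335] → run A
t=13: vr[A=4096/655 D=5 E=2048/335] → run D
t=14: vr[A=4096/655 E=2048/335] → run E
t=15: vr[A=4096/655 E=3072/335] → run A
t=16: vr[A=1024/131 E=3072/335] → run A
t=17: vr[A=6144/655 E=3072/335] → run E
t=18: vr[A=6144/655 E=4096/335] → run A
t=19: vr[A=7168/655 E=4096/335] → run A
t=20: vr[E=4096/335] → run E
t=21: vr[E=1024/67] → run E
t=22: vr[E=6144/335] → run E
t=23: vr[E=7168/335] → run E
t=24: (idle)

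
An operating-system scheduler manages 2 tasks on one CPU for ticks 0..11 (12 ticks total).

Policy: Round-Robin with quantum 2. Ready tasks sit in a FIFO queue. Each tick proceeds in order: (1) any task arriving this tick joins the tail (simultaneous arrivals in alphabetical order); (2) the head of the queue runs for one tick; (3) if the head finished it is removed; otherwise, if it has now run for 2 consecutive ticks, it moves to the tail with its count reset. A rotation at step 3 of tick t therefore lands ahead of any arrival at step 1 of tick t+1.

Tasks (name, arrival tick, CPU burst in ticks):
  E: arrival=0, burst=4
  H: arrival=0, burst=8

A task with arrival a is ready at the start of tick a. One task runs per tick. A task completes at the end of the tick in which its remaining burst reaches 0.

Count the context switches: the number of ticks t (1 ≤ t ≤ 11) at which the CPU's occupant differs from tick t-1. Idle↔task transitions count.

context switches = 3

t=0: queue=[E,H] q_used=0 → run E
t=1: queue=[E,H] q_used=1 → run E
t=2: queue=[H,E] q_used=0 → run H
t=3: queue=[H,E] q_used=1 → run H
t=4: queue=[E,H] q_used=0 → run E
t=5: queue=[E,H] q_used=1 → run E
t=6: queue=[H] q_used=0 → run H
t=7: queue=[H] q_used=1 → run H
t=8: queue=[H] q_used=0 → run H
t=9: queue=[H] q_used=1 → run H
t=10: queue=[H] q_used=0 → run H
t=11: queue=[H] q_used=1 → run H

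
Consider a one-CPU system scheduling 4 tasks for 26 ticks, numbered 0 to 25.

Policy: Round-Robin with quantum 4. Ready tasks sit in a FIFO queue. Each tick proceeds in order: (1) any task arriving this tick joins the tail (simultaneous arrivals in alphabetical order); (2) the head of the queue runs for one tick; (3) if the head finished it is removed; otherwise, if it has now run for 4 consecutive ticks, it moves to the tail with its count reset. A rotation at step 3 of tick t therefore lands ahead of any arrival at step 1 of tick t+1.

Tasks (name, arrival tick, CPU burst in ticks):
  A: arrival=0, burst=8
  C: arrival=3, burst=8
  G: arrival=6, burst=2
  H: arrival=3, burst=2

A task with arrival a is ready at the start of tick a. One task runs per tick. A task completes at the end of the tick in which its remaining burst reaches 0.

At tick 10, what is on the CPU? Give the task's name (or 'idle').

running at tick 10 = A

t=0: queue=[A] q_used=0 → run A
t=1: queue=[A] q_used=1 → run A
t=2: queue=[A] q_used=2 → run A
t=3: queue=[A,C,H] q_used=3 → run A
t=4: queue=[C,H,A] q_used=0 → run C
t=5: queue=[C,H,A] q_used=1 → run C
t=6: queue=[C,H,A,G] q_used=2 → run C
t=7: queue=[C,H,A,G] q_used=3 → run C
t=8: queue=[H,A,G,C] q_used=0 → run H
t=9: queue=[H,A,G,C] q_used=1 → run H
t=10: queue=[A,G,C] q_used=0 → run A
t=11: queue=[A,G,C] q_used=1 → run A
t=12: queue=[A,G,C] q_used=2 → run A
t=13: queue=[A,G,C] q_used=3 → run A
t=14: queue=[G,C] q_used=0 → run G
t=15: queue=[G,C] q_used=1 → run G
t=16: queue=[C] q_used=0 → run C
t=17: queue=[C] q_used=1 → run C
t=18: queue=[C] q_used=2 → run C
t=19: queue=[C] q_used=3 → run C
t=20: (idle)
t=21: (idle)
t=22: (idle)
t=23: (idle)
t=24: (idle)
t=25: (idle)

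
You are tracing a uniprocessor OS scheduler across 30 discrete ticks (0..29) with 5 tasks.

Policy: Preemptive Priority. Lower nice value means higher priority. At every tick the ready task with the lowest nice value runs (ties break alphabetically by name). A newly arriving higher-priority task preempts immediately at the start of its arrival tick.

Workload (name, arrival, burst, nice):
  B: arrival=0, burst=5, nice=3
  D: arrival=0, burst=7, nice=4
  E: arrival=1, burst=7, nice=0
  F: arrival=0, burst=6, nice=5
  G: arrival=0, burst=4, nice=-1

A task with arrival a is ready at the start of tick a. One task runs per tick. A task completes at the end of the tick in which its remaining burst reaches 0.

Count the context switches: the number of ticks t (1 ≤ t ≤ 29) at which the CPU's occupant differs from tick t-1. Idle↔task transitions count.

context switches = 5

t=0: ready={B,D,F,G} → run G
t=1: ready={B,D,E,F,G} → run G
t=2: ready={B,D,E,F,G} → run G
t=3: ready={B,D,E,F,G} → run G
t=4: ready={B,D,E,F} → run E
t=5: ready={B,D,E,F} → run E
t=6: ready={B,D,E,F} → run E
t=7: ready={B,D,E,F} → run E
t=8: ready={B,D,E,F} → run E
t=9: ready={B,D,E,F} → run E
t=10: ready={B,D,E,F} → run E
t=11: ready={B,D,F} → run B
t=12: ready={B,D,F} → run B
t=13: ready={B,D,F} → run B
t=14: ready={B,D,F} → run B
t=15: ready={B,D,F} → run B
t=16: ready={D,F} → run D
t=17: ready={D,F} → run D
t=18: ready={D,F} → run D
t=19: ready={D,F} → run D
t=20: ready={D,F} → run D
t=21: ready={D,F} → run D
t=22: ready={D,F} → run D
t=23: ready={F} → run F
t=24: ready={F} → run F
t=25: ready={F} → run F
t=26: ready={F} → run F
t=27: ready={F} → run F
t=28: ready={F} → run F
t=29: (idle)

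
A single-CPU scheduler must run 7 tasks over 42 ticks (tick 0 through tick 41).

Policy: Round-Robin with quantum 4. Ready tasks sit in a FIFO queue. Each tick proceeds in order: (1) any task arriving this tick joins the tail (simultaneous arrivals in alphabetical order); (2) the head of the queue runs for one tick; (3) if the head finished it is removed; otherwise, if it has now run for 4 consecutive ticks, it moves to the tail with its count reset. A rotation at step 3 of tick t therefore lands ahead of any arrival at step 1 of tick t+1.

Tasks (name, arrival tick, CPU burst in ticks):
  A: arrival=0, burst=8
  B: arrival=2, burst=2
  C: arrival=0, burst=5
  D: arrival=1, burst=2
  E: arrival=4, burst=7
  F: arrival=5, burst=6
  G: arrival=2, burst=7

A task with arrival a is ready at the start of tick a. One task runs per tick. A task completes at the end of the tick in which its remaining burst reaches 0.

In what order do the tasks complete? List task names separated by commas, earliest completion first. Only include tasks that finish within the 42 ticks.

completion order = D, B, A, C, G, E, F

t=0: queue=[A,C] q_used=0 → run A
t=1: queue=[A,C,D] q_used=1 → run A
t=2: queue=[A,C,D,B,G] q_used=2 → run A
t=3: queue=[A,C,D,B,G] q_used=3 → run A
t=4: queue=[C,D,B,G,A,E] q_used=0 → run C
t=5: queue=[C,D,B,G,A,E,F] q_used=1 → run C
t=6: queue=[C,D,B,G,A,E,F] q_used=2 → run C
t=7: queue=[C,D,B,G,A,E,F] q_used=3 → run C
t=8: queue=[D,B,G,A,E,F,C] q_used=0 → run D
t=9: queue=[D,B,G,A,E,F,C] q_used=1 → run D
t=10: queue=[B,G,A,E,F,C] q_used=0 → run B
t=11: queue=[B,G,A,E,F,C] q_used=1 → run B
t=12: queue=[G,A,E,F,C] q_used=0 → run G
t=13: queue=[G,A,E,F,C] q_used=1 → run G
t=14: queue=[G,A,E,F,C] q_used=2 → run G
t=15: queue=[G,A,E,F,C] q_used=3 → run G
t=16: queue=[A,E,F,C,G] q_used=0 → run A
t=17: queue=[A,E,F,C,G] q_used=1 → run A
t=18: queue=[A,E,F,C,G] q_used=2 → run A
t=19: queue=[A,E,F,C,G] q_used=3 → run A
t=20: queue=[E,F,C,G] q_used=0 → run E
t=21: queue=[E,F,C,G] q_used=1 → run E
t=22: queue=[E,F,C,G] q_used=2 → run E
t=23: queue=[E,F,C,G] q_used=3 → run E
t=24: queue=[F,C,G,E] q_used=0 → run F
t=25: queue=[F,C,G,E] q_used=1 → run F
t=26: queue=[F,C,G,E] q_used=2 → run F
t=27: queue=[F,C,G,E] q_used=3 → run F
t=28: queue=[C,G,E,F] q_used=0 → run C
t=29: queue=[G,E,F] q_used=0 → run G
t=30: queue=[G,E,F] q_used=1 → run G
t=31: queue=[G,E,F] q_used=2 → run G
t=32: queue=[E,F] q_used=0 → run E
t=33: queue=[E,F] q_used=1 → run E
t=34: queue=[E,F] q_used=2 → run E
t=35: queue=[F] q_used=0 → run F
t=36: queue=[F] q_used=1 → run F
t=37: (idle)
t=38: (idle)
t=39: (idle)
t=40: (idle)
t=41: (idle)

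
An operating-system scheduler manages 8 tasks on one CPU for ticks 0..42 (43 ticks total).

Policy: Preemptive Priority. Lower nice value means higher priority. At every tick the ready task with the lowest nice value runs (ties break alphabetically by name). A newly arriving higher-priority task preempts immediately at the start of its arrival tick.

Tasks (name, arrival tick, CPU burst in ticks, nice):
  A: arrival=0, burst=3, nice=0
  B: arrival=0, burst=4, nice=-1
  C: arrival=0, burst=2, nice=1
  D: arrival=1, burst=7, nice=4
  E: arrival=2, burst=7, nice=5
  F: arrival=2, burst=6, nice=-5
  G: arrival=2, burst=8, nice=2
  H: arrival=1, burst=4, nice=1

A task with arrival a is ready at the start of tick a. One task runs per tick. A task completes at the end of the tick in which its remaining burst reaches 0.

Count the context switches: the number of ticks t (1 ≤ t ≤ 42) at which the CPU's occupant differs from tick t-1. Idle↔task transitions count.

t=0: ready={A,B,C} → run B
t=1: ready={A,B,C,D,H} → run B
t=2: ready={A,B,C,D,E,F,G,H} → run F
t=3: ready={A,B,C,D,E,F,G,H} → run F
t=4: ready={A,B,C,D,E,F,G,H} → run F
t=5: ready={A,B,C,D,E,F,G,H} → run F
t=6: ready={A,B,C,D,E,F,G,H} → run F
t=7: ready={A,B,C,D,E,F,G,H} → run F
t=8: ready={A,B,C,D,E,G,H} → run B
t=9: ready={A,B,C,D,E,G,H} → run B
t=10: ready={A,C,D,E,G,H} → run A
t=11: ready={A,C,D,E,G,H} → run A
t=12: ready={A,C,D,E,G,H} → run A
t=13: ready={C,D,E,G,H} → run C
t=14: ready={C,D,E,G,H} → run C
t=15: ready={D,E,G,H} → run H
t=16: ready={D,E,G,H} → run H
t=17: ready={D,E,G,H} → run H
t=18: ready={D,E,G,H} → run H
t=19: ready={D,E,G} → run G
t=20: ready={D,E,G} → run G
t=21: ready={D,E,G} → run G
t=22: ready={D,E,G} → run G
t=23: ready={D,E,G} → run G
t=24: ready={D,E,G} → run G
t=25: ready={D,E,G} → run G
t=26: ready={D,E,G} → run G
t=27: ready={D,E} → run D
t=28: ready={D,E} → run D
t=29: ready={D,E} → run D
t=30: ready={D,E} → run D
t=31: ready={D,E} → run D
t=32: ready={D,E} → run D
t=33: ready={D,E} → run D
t=34: ready={E} → run E
t=35: ready={E} → run E
t=36: ready={E} → run E
t=37: ready={E} → run E
t=38: ready={E} → run E
t=39: ready={E} → run E
t=40: ready={E} → run E
t=41: (idle)
t=42: (idle)

context switches = 9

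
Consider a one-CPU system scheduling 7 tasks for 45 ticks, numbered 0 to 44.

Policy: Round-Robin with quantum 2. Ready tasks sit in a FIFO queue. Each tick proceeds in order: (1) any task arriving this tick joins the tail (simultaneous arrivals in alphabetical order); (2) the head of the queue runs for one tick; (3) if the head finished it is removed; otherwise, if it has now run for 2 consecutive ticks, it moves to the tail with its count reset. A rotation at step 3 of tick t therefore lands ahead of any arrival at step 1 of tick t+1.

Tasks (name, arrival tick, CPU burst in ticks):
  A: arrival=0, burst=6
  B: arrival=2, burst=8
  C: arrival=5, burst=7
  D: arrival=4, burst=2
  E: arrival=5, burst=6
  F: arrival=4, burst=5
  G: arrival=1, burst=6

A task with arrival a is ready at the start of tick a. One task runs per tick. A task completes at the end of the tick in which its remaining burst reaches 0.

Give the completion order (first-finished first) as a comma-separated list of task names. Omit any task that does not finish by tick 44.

t=0: queue=[A] q_used=0 → run A
t=1: queue=[A,G] q_used=1 → run A
t=2: queue=[G,A,B] q_used=0 → run G
t=3: queue=[G,A,B] q_used=1 → run G
t=4: queue=[A,B,G,D,F] q_used=0 → run A
t=5: queue=[A,B,G,D,F,C,E] q_used=1 → run A
t=6: queue=[B,G,D,F,C,E,A] q_used=0 → run B
t=7: queue=[B,G,D,F,C,E,A] q_used=1 → run B
t=8: queue=[G,D,F,C,E,A,B] q_used=0 → run G
t=9: queue=[G,D,F,C,E,A,B] q_used=1 → run G
t=10: queue=[D,F,C,E,A,B,G] q_used=0 → run D
t=11: queue=[D,F,C,E,A,B,G] q_used=1 → run D
t=12: queue=[F,C,E,A,B,G] q_used=0 → run F
t=13: queue=[F,C,E,A,B,G] q_used=1 → run F
t=14: queue=[C,E,A,B,G,F] q_used=0 → run C
t=15: queue=[C,E,A,B,G,F] q_used=1 → run C
t=16: queue=[E,A,B,G,F,C] q_used=0 → run E
t=17: queue=[E,A,B,G,F,C] q_used=1 → run E
t=18: queue=[A,B,G,F,C,E] q_used=0 → run A
t=19: queue=[A,B,G,F,C,E] q_used=1 → run A
t=20: queue=[B,G,F,C,E] q_used=0 → run B
t=21: queue=[B,G,F,C,E] q_used=1 → run B
t=22: queue=[G,F,C,E,B] q_used=0 → run G
t=23: queue=[G,F,C,E,B] q_used=1 → run G
t=24: queue=[F,C,E,B] q_used=0 → run F
t=25: queue=[F,C,E,B] q_used=1 → run F
t=26: queue=[C,E,B,F] q_used=0 → run C
t=27: queue=[C,E,B,F] q_used=1 → run C
t=28: queue=[E,B,F,C] q_used=0 → run E
t=29: queue=[E,B,F,C] q_used=1 → run E
t=30: queue=[B,F,C,E] q_used=0 → run B
t=31: queue=[B,F,C,E] q_used=1 → run B
t=32: queue=[F,C,E,B] q_used=0 → run F
t=33: queue=[C,E,B] q_used=0 → run C
t=34: queue=[C,E,B] q_used=1 → run C
t=35: queue=[E,B,C] q_used=0 → run E
t=36: queue=[E,B,C] q_used=1 → run E
t=37: queue=[B,C] q_used=0 → run B
t=38: queue=[B,C] q_used=1 → run B
t=39: queue=[C] q_used=0 → run C
t=40: (idle)
t=41: (idle)
t=42: (idle)
t=43: (idle)
t=44: (idle)

completion order = D, A, G, F, E, B, C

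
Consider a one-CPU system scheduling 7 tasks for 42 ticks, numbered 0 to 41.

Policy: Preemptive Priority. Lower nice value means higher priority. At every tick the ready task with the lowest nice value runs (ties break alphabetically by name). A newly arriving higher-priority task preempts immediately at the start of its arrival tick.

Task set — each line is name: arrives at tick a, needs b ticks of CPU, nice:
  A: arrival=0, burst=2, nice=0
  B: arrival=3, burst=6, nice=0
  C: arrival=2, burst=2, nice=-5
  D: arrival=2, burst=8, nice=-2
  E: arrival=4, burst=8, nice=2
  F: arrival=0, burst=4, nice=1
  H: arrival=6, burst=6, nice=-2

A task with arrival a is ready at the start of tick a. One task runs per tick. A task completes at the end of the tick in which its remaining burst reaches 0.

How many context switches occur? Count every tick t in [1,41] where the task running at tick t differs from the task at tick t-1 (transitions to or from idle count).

t=0: ready={A,F} → run A
t=1: ready={A,F} → run A
t=2: ready={C,D,F} → run C
t=3: ready={B,C,D,F} → run C
t=4: ready={B,D,E,F} → run D
t=5: ready={B,D,E,F} → run D
t=6: ready={B,D,E,F,H} → run D
t=7: ready={B,D,E,F,H} → run D
t=8: ready={B,D,E,F,H} → run D
t=9: ready={B,D,E,F,H} → run D
t=10: ready={B,D,E,F,H} → run D
t=11: ready={B,D,E,F,H} → run D
t=12: ready={B,E,F,H} → run H
t=13: ready={B,E,F,H} → run H
t=14: ready={B,E,F,H} → run H
t=15: ready={B,E,F,H} → run H
t=16: ready={B,E,F,H} → run H
t=17: ready={B,E,F,H} → run H
t=18: ready={B,E,F} → run B
t=19: ready={B,E,F} → run B
t=20: ready={B,E,F} → run B
t=21: ready={B,E,F} → run B
t=22: ready={B,E,F} → run B
t=23: ready={B,E,F} → run B
t=24: ready={E,F} → run F
t=25: ready={E,F} → run F
t=26: ready={E,F} → run F
t=27: ready={E,F} → run F
t=28: ready={E} → run E
t=29: ready={E} → run E
t=30: ready={E} → run E
t=31: ready={E} → run E
t=32: ready={E} → run E
t=33: ready={E} → run E
t=34: ready={E} → run E
t=35: ready={E} → run E
t=36: (idle)
t=37: (idle)
t=38: (idle)
t=39: (idle)
t=40: (idle)
t=41: (idle)

context switches = 7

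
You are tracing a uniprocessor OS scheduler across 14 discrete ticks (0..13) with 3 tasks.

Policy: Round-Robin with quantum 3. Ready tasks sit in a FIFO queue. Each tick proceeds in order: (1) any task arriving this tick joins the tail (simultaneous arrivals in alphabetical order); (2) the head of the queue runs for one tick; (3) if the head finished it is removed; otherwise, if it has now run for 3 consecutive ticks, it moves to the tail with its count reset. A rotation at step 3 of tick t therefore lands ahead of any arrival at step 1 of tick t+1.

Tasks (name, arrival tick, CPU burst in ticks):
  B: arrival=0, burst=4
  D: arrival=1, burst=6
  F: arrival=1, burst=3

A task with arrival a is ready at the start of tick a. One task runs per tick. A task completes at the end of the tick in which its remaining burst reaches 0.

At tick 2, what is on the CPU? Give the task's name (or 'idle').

t=0: queue=[B] q_used=0 → run B
t=1: queue=[B,D,F] q_used=1 → run B
t=2: queue=[B,D,F] q_used=2 → run B
t=3: queue=[D,F,B] q_used=0 → run D
t=4: queue=[D,F,B] q_used=1 → run D
t=5: queue=[D,F,B] q_used=2 → run D
t=6: queue=[F,B,D] q_used=0 → run F
t=7: queue=[F,B,D] q_used=1 → run F
t=8: queue=[F,B,D] q_used=2 → run F
t=9: queue=[B,D] q_used=0 → run B
t=10: queue=[D] q_used=0 → run D
t=11: queue=[D] q_used=1 → run D
t=12: queue=[D] q_used=2 → run D
t=13: (idle)

running at tick 2 = B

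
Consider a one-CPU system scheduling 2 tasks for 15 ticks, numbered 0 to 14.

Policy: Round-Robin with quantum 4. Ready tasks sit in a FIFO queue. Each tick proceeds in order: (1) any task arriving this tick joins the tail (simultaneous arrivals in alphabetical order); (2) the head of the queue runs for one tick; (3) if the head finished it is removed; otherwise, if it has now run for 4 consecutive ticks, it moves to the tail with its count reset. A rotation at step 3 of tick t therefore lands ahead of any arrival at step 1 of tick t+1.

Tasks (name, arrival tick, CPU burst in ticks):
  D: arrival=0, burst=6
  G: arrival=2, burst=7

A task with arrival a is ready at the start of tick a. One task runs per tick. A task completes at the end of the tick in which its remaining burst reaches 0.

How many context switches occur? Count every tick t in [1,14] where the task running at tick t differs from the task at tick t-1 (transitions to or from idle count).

t=0: queue=[D] q_used=0 → run D
t=1: queue=[D] q_used=1 → run D
t=2: queue=[D,G] q_used=2 → run D
t=3: queue=[D,G] q_used=3 → run D
t=4: queue=[G,D] q_used=0 → run G
t=5: queue=[G,D] q_used=1 → run G
t=6: queue=[G,D] q_used=2 → run G
t=7: queue=[G,D] q_used=3 → run G
t=8: queue=[D,G] q_used=0 → run D
t=9: queue=[D,G] q_used=1 → run D
t=10: queue=[G] q_used=0 → run G
t=11: queue=[G] q_used=1 → run G
t=12: queue=[G] q_used=2 → run G
t=13: (idle)
t=14: (idle)

context switches = 4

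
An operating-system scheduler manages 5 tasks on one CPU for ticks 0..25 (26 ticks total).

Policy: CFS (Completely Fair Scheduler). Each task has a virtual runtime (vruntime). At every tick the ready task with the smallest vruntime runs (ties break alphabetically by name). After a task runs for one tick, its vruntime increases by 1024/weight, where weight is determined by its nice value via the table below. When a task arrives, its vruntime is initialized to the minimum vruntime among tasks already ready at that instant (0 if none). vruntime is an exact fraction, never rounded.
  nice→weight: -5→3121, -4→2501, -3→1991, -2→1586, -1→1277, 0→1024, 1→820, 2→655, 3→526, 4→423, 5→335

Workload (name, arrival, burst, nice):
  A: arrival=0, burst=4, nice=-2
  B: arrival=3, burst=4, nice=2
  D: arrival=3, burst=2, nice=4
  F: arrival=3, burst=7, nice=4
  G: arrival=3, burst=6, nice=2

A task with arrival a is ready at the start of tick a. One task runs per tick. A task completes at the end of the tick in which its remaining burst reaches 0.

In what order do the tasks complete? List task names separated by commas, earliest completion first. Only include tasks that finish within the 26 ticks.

t=0: vr[A=0] → run A
t=1: vr[A=512/793] → run A
t=2: vr[A=1024/793] → run A
t=3: vr[A=1536/793 B=1536/793 D=1536/793 F=1536/793 G=1536/793] → run A
t=4: vr[B=1536/793 D=1536/793 F=1536/793 G=1536/793] → run B
t=5: vr[B=1818112/519415 D=1536/793 F=1536/793 G=1536/793] → run D
t=6: vr[B=1818112/519415 D=1461760/335439 F=1536/793 G=1536/793] → run F
t=7: vr[B=1818112/519415 D=1461760/335439 F=1461760/335439 G=1536/793] → run G
t=8: vr[B=1818112/519415 D=1461760/335439 F=1461760/335439 G=1818112/519415] → run B
t=9: vr[B=2630144/519415 D=1461760/335439 F=1461760/335439 G=1818112/519415] → run G
t=10: vr[B=2630144/519415 D=1461760/335439 F=1461760/335439 G=2630144/519415] → run D
t=11: vr[B=2630144/519415 F=1461760/335439 G=2630144/519415] → run F
t=12: vr[B=2630144/519415 F=2273792/335439 G=2630144/519415] → run B
t=13: vr[B=3442176/519415 F=2273792/335439 G=2630144/519415] → run G
t=14: vr[B=3442176/519415 F=2273792/335439 G=3442176/519415] → run B
t=15: vr[F=2273792/335439 G=3442176/519415] → run G
t=16: vr[F=2273792/335439 G=4254208/519415] → run F
t=17: vr[F=1028608/111813 G=4254208/519415] → run G
t=18: vr[F=1028608/111813 G=1013248/103883] → run F
t=19: vr[F=3897856/335439 G=1013248/103883] → run G
t=20: vr[F=3897856/335439] → run F
t=21: vr[F=4709888/335439] → run F
t=22: vr[F=1840640/111813] → run F
t=23: (idle)
t=24: (idle)
t=25: (idle)

completion order = A, D, B, G, F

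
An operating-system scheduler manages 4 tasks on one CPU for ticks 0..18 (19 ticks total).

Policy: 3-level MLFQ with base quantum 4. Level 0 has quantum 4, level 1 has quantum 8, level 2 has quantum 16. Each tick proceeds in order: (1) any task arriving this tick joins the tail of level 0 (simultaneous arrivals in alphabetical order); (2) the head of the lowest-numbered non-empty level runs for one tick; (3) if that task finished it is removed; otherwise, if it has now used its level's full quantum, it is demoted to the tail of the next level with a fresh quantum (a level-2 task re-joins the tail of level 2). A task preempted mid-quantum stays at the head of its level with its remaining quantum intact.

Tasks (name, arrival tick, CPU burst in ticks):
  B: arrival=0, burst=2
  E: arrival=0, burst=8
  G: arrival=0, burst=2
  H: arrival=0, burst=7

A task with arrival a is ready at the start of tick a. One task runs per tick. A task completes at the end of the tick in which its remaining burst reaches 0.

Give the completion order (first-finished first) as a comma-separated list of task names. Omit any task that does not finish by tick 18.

completion order = B, G, E, H

t=0: L0/L1/L2 = BEGH/-/- → run B
t=1: L0/L1/L2 = BEGH/-/- → run B
t=2: L0/L1/L2 = EGH/-/- → run E
t=3: L0/L1/L2 = EGH/-/- → run E
t=4: L0/L1/L2 = EGH/-/- → run E
t=5: L0/L1/L2 = EGH/-/- → run E
t=6: L0/L1/L2 = GH/E/- → run G
t=7: L0/L1/L2 = GH/E/- → run G
t=8: L0/L1/L2 = H/E/- → run H
t=9: L0/L1/L2 = H/E/- → run H
t=10: L0/L1/L2 = H/E/- → run H
t=11: L0/L1/L2 = H/E/- → run H
t=12: L0/L1/L2 = -/EH/- → run E
t=13: L0/L1/L2 = -/EH/- → run E
t=14: L0/L1/L2 = -/EH/- → run E
t=15: L0/L1/L2 = -/EH/- → run E
t=16: L0/L1/L2 = -/H/- → run H
t=17: L0/L1/L2 = -/H/- → run H
t=18: L0/L1/L2 = -/H/- → run H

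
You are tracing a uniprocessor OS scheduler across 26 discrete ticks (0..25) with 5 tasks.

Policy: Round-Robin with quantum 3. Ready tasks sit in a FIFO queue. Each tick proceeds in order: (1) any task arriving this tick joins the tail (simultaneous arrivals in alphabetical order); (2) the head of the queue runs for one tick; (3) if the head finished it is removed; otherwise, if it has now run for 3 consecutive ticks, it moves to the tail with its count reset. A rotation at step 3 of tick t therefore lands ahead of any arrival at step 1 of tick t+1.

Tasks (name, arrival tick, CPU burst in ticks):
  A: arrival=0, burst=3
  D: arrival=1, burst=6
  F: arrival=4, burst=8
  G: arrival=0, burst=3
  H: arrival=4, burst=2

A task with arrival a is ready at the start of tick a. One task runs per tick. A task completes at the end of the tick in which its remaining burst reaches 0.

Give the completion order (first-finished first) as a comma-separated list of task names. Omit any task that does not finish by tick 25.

completion order = A, G, H, D, F

t=0: queue=[A,G] q_used=0 → run A
t=1: queue=[A,G,D] q_used=1 → run A
t=2: queue=[A,G,D] q_used=2 → run A
t=3: queue=[G,D] q_used=0 → run G
t=4: queue=[G,D,F,H] q_used=1 → run G
t=5: queue=[G,D,F,H] q_used=2 → run G
t=6: queue=[D,F,H] q_used=0 → run D
t=7: queue=[D,F,H] q_used=1 → run D
t=8: queue=[D,F,H] q_used=2 → run D
t=9: queue=[F,H,D] q_used=0 → run F
t=10: queue=[F,H,D] q_used=1 → run F
t=11: queue=[F,H,D] q_used=2 → run F
t=12: queue=[H,D,F] q_used=0 → run H
t=13: queue=[H,D,F] q_used=1 → run H
t=14: queue=[D,F] q_used=0 → run D
t=15: queue=[D,F] q_used=1 → run D
t=16: queue=[D,F] q_used=2 → run D
t=17: queue=[F] q_used=0 → run F
t=18: queue=[F] q_used=1 → run F
t=19: queue=[F] q_used=2 → run F
t=20: queue=[F] q_used=0 → run F
t=21: queue=[F] q_used=1 → run F
t=22: (idle)
t=23: (idle)
t=24: (idle)
t=25: (idle)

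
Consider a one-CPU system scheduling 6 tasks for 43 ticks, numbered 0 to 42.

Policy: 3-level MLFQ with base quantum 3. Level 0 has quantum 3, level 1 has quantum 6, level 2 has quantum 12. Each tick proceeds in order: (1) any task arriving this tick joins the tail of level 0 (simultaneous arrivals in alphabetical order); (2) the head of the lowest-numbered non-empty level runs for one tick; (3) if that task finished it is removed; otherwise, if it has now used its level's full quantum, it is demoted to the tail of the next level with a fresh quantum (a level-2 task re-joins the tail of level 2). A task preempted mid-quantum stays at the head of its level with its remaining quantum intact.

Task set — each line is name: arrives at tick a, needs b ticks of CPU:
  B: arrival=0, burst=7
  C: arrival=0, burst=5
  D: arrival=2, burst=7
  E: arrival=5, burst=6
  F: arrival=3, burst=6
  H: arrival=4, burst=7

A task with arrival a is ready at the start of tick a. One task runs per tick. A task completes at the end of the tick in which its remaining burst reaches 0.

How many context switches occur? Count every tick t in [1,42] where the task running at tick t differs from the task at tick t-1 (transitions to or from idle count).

t=0: L0/L1/L2 = BC/-/- → run B
t=1: L0/L1/L2 = BC/-/- → run B
t=2: L0/L1/L2 = BCD/-/- → run B
t=3: L0/L1/L2 = CDF/B/- → run C
t=4: L0/L1/L2 = CDFH/B/- → run C
t=5: L0/L1/L2 = CDFHE/B/- → run C
t=6: L0/L1/L2 = DFHE/BC/- → run D
t=7: L0/L1/L2 = DFHE/BC/- → run D
t=8: L0/L1/L2 = DFHE/BC/- → run D
t=9: L0/L1/L2 = FHE/BCD/- → run F
t=10: L0/L1/L2 = FHE/BCD/- → run F
t=11: L0/L1/L2 = FHE/BCD/- → run F
t=12: L0/L1/L2 = HE/BCDF/- → run H
t=13: L0/L1/L2 = HE/BCDF/- → run H
t=14: L0/L1/L2 = HE/BCDF/- → run H
t=15: L0/L1/L2 = E/BCDFH/- → run E
t=16: L0/L1/L2 = E/BCDFH/- → run E
t=17: L0/L1/L2 = E/BCDFH/- → run E
t=18: L0/L1/L2 = -/BCDFHE/- → run B
t=19: L0/L1/L2 = -/BCDFHE/- → run B
t=20: L0/L1/L2 = -/BCDFHE/- → run B
t=21: L0/L1/L2 = -/BCDFHE/- → run B
t=22: L0/L1/L2 = -/CDFHE/- → run C
t=23: L0/L1/L2 = -/CDFHE/- → run C
t=24: L0/L1/L2 = -/DFHE/- → run D
t=25: L0/L1/L2 = -/DFHE/- → run D
t=26: L0/L1/L2 = -/DFHE/- → run D
t=27: L0/L1/L2 = -/DFHE/- → run D
t=28: L0/L1/L2 = -/FHE/- → run F
t=29: L0/L1/L2 = -/FHE/- → run F
t=30: L0/L1/L2 = -/FHE/- → run F
t=31: L0/L1/L2 = -/HE/- → run H
t=32: L0/L1/L2 = -/HE/- → run H
t=33: L0/L1/L2 = -/HE/- → run H
t=34: L0/L1/L2 = -/HE/- → run H
t=35: L0/L1/L2 = -/E/- → run E
t=36: L0/L1/L2 = -/E/- → run E
t=37: L0/L1/L2 = -/E/- → run E
t=38: (idle)
t=39: (idle)
t=40: (idle)
t=41: (idle)
t=42: (idle)

context switches = 12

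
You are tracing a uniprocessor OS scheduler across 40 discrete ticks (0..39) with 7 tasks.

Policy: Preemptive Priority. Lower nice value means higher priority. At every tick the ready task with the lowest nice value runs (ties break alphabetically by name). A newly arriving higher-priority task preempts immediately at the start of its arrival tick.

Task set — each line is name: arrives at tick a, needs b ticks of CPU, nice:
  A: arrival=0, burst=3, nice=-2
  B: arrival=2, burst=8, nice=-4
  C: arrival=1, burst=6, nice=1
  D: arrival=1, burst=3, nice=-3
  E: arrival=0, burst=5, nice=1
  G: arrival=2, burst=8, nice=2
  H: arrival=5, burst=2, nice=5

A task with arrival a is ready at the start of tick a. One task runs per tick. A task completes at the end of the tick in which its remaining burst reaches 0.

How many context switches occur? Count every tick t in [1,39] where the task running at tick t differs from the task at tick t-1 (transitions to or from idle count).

context switches = 9

t=0: ready={A,E} → run A
t=1: ready={A,C,D,E} → run D
t=2: ready={A,B,C,D,E,G} → run B
t=3: ready={A,B,C,D,E,G} → run B
t=4: ready={A,B,C,D,E,G} → run B
t=5: ready={A,B,C,D,E,G,H} → run B
t=6: ready={A,B,C,D,E,G,H} → run B
t=7: ready={A,B,C,D,E,G,H} → run B
t=8: ready={A,B,C,D,E,G,H} → run B
t=9: ready={A,B,C,D,E,G,H} → run B
t=10: ready={A,C,D,E,G,H} → run D
t=11: ready={A,C,D,E,G,H} → run D
t=12: ready={A,C,E,G,H} → run A
t=13: ready={A,C,E,G,H} → run A
t=14: ready={C,E,G,H} → run C
t=15: ready={C,E,G,H} → run C
t=16: ready={C,E,G,H} → run C
t=17: ready={C,E,G,H} → run C
t=18: ready={C,E,G,H} → run C
t=19: ready={C,E,G,H} → run C
t=20: ready={E,G,H} → run E
t=21: ready={E,G,H} → run E
t=22: ready={E,G,H} → run E
t=23: ready={E,G,H} → run E
t=24: ready={E,G,H} → run E
t=25: ready={G,H} → run G
t=26: ready={G,H} → run G
t=27: ready={G,H} → run G
t=28: ready={G,H} → run G
t=29: ready={G,H} → run G
t=30: ready={G,H} → run G
t=31: ready={G,H} → run G
t=32: ready={G,H} → run G
t=33: ready={H} → run H
t=34: ready={H} → run H
t=35: (idle)
t=36: (idle)
t=37: (idle)
t=38: (idle)
t=39: (idle)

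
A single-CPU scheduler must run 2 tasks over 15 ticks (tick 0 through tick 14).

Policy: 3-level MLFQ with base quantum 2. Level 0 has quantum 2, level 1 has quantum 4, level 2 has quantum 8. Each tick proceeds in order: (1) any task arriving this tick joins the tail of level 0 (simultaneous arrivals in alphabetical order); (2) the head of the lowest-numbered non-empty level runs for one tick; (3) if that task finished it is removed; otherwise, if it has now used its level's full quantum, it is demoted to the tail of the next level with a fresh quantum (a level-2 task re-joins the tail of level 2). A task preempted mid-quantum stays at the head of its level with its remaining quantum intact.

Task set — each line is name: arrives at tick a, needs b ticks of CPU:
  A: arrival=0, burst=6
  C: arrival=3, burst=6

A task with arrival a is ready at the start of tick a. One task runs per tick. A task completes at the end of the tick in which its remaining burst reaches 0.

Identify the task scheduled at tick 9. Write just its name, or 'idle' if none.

t=0: L0/L1/L2 = A/-/- → run A
t=1: L0/L1/L2 = A/-/- → run A
t=2: L0/L1/L2 = -/A/- → run A
t=3: L0/L1/L2 = C/A/- → run C
t=4: L0/L1/L2 = C/A/- → run C
t=5: L0/L1/L2 = -/AC/- → run A
t=6: L0/L1/L2 = -/AC/- → run A
t=7: L0/L1/L2 = -/AC/- → run A
t=8: L0/L1/L2 = -/C/- → run C
t=9: L0/L1/L2 = -/C/- → run C
t=10: L0/L1/L2 = -/C/- → run C
t=11: L0/L1/L2 = -/C/- → run C
t=12: (idle)
t=13: (idle)
t=14: (idle)

running at tick 9 = C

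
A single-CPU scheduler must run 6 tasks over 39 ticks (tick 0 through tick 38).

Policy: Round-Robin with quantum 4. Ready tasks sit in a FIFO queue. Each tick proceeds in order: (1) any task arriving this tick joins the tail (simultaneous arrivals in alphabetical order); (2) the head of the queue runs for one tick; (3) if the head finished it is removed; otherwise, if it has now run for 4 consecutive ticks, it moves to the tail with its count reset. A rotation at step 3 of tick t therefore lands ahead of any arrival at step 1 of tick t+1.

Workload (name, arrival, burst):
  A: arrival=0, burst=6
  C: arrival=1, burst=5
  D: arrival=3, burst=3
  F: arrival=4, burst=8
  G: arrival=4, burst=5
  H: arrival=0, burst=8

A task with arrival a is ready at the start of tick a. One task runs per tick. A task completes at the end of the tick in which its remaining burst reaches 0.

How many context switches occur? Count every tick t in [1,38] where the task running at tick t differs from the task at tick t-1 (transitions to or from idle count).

t=0: queue=[A,H] q_used=0 → run A
t=1: queue=[A,H,C] q_used=1 → run A
t=2: queue=[A,H,C] q_used=2 → run A
t=3: queue=[A,H,C,D] q_used=3 → run A
t=4: queue=[H,C,D,A,F,G] q_used=0 → run H
t=5: queue=[H,C,D,A,F,G] q_used=1 → run H
t=6: queue=[H,C,D,A,F,G] q_used=2 → run H
t=7: queue=[H,C,D,A,F,G] q_used=3 → run H
t=8: queue=[C,D,A,F,G,H] q_used=0 → run C
t=9: queue=[C,D,A,F,G,H] q_used=1 → run C
t=10: queue=[C,D,A,F,G,H] q_used=2 → run C
t=11: queue=[C,D,A,F,G,H] q_used=3 → run C
t=12: queue=[D,A,F,G,H,C] q_used=0 → run D
t=13: queue=[D,A,F,G,H,C] q_used=1 → run D
t=14: queue=[D,A,F,G,H,C] q_used=2 → run D
t=15: queue=[A,F,G,H,C] q_used=0 → run A
t=16: queue=[A,F,G,H,C] q_used=1 → run A
t=17: queue=[F,G,H,C] q_used=0 → run F
t=18: queue=[F,G,H,C] q_used=1 → run F
t=19: queue=[F,G,H,C] q_used=2 → run F
t=20: queue=[F,G,H,C] q_used=3 → run F
t=21: queue=[G,H,C,F] q_used=0 → run G
t=22: queue=[G,H,C,F] q_used=1 → run G
t=23: queue=[G,H,C,F] q_used=2 → run G
t=24: queue=[G,H,C,F] q_used=3 → run G
t=25: queue=[H,C,F,G] q_used=0 → run H
t=26: queue=[H,C,F,G] q_used=1 → run H
t=27: queue=[H,C,F,G] q_used=2 → run H
t=28: queue=[H,C,F,G] q_used=3 → run H
t=29: queue=[C,F,G] q_used=0 → run C
t=30: queue=[F,G] q_used=0 → run F
t=31: queue=[F,G] q_used=1 → run F
t=32: queue=[F,G] q_used=2 → run F
t=33: queue=[F,G] q_used=3 → run F
t=34: queue=[G] q_used=0 → run G
t=35: (idle)
t=36: (idle)
t=37: (idle)
t=38: (idle)

context switches = 11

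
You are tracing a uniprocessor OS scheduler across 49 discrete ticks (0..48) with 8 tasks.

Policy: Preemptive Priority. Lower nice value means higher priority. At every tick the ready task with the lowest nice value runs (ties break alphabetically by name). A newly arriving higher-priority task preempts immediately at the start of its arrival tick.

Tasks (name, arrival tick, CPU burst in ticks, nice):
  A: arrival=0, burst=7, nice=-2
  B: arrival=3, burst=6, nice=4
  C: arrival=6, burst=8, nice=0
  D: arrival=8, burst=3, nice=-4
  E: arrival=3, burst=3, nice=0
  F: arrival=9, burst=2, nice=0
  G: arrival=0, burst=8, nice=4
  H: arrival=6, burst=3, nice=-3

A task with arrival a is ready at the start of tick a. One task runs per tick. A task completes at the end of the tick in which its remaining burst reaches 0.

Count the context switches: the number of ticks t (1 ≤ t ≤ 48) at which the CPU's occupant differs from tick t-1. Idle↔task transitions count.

context switches = 10

t=0: ready={A,G} → run A
t=1: ready={A,G} → run A
t=2: ready={A,G} → run A
t=3: ready={A,B,E,G} → run A
t=4: ready={A,B,E,G} → run A
t=5: ready={A,B,E,G} → run A
t=6: ready={A,B,C,E,G,H} → run H
t=7: ready={A,B,C,E,G,H} → run H
t=8: ready={A,B,C,D,E,G,H} → run D
t=9: ready={A,B,C,D,E,F,G,H} → run D
t=10: ready={A,B,C,D,E,F,G,H} → run D
t=11: ready={A,B,C,E,F,G,H} → run H
t=12: ready={A,B,C,E,F,G} → run A
t=13: ready={B,C,E,F,G} → run C
t=14: ready={B,C,E,F,G} → run C
t=15: ready={B,C,E,F,G} → run C
t=16: ready={B,C,E,F,G} → run C
t=17: ready={B,C,E,F,G} → run C
t=18: ready={B,C,E,F,G} → run C
t=19: ready={B,C,E,F,G} → run C
t=20: ready={B,C,E,F,G} → run C
t=21: ready={B,E,F,G} → run E
t=22: ready={B,E,F,G} → run E
t=23: ready={B,E,F,G} → run E
t=24: ready={B,F,G} → run F
t=25: ready={B,F,G} → run F
t=26: ready={B,G} → run B
t=27: ready={B,G} → run B
t=28: ready={B,G} → run B
t=29: ready={B,G} → run B
t=30: ready={B,G} → run B
t=31: ready={B,G} → run B
t=32: ready={G} → run G
t=33: ready={G} → run G
t=34: ready={G} → run G
t=35: ready={G} → run G
t=36: ready={G} → run G
t=37: ready={G} → run G
t=38: ready={G} → run G
t=39: ready={G} → run G
t=40: (idle)
t=41: (idle)
t=42: (idle)
t=43: (idle)
t=44: (idle)
t=45: (idle)
t=46: (idle)
t=47: (idle)
t=48: (idle)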